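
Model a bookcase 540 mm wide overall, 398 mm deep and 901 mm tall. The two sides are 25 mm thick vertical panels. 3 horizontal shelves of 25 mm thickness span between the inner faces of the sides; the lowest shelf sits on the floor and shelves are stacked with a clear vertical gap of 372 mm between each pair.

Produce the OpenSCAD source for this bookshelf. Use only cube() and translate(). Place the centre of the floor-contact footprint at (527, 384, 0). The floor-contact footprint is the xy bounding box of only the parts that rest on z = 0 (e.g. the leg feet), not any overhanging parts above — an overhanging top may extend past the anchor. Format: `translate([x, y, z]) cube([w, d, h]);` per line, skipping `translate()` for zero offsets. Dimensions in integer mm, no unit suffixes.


translate([257, 185, 0]) cube([25, 398, 901]);
translate([772, 185, 0]) cube([25, 398, 901]);
translate([282, 185, 0]) cube([490, 398, 25]);
translate([282, 185, 397]) cube([490, 398, 25]);
translate([282, 185, 794]) cube([490, 398, 25]);


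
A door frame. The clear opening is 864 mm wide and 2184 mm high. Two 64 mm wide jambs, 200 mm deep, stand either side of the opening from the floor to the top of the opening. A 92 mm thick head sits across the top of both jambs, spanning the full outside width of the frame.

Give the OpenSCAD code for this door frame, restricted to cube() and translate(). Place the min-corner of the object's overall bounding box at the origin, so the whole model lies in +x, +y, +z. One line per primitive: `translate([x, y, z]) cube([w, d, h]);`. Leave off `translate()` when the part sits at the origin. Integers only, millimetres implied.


cube([64, 200, 2184]);
translate([928, 0, 0]) cube([64, 200, 2184]);
translate([0, 0, 2184]) cube([992, 200, 92]);


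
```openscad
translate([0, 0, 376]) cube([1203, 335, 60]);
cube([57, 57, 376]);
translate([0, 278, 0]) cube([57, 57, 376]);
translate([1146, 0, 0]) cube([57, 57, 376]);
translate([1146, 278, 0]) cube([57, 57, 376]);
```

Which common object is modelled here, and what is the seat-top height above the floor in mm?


A bench. The seat-top height is 436 mm.

A long slab on four corner posts — a bench. The slab sits at z = 376 with thickness 60, so the top is 376 + 60 = 436 mm.


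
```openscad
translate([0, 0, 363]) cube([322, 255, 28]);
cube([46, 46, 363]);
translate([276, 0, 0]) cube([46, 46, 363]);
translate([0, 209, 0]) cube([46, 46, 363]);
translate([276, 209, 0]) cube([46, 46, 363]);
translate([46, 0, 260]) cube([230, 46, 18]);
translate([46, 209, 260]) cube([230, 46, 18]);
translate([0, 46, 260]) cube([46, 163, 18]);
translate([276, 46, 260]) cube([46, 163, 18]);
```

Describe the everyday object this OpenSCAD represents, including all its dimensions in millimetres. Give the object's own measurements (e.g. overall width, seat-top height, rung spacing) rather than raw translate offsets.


A simple wooden stool: a rectangular seat 322 mm (x) by 255 mm (y), 28 mm thick, top face at z = 391 mm, on four square legs, each 46×46 mm in cross-section. The legs rest on z = 0, each flush with a corner of the seat. Four stretchers, 46 mm wide and 18 mm tall, connect adjacent legs with their undersides at z = 260 mm, each running between the inner faces of the legs it joins and aligned with the legs' outer faces on the other axis.


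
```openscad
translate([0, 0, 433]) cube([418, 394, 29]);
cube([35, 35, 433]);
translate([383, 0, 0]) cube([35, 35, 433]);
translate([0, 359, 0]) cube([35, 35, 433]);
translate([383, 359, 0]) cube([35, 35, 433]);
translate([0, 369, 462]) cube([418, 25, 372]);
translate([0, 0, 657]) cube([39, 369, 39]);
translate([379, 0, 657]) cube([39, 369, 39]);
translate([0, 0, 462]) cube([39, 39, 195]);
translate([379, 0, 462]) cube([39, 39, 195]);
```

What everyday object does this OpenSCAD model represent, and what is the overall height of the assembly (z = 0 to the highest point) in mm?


A chair. The overall height is 834 mm.

A slab on four corner posts with a tall panel at the back — a chair. The seat slab sits at z = 433 with thickness 29, and the 372 mm backrest starts at the seat top, so the overall height is 433 + 29 + 372 = 834 mm.


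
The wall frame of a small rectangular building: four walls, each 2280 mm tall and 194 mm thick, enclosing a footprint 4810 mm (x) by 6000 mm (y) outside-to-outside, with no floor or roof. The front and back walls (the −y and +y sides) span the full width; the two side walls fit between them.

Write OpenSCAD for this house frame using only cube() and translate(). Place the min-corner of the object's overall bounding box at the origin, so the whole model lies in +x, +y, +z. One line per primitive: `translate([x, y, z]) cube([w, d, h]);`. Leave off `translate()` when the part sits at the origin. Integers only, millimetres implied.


cube([4810, 194, 2280]);
translate([0, 5806, 0]) cube([4810, 194, 2280]);
translate([0, 194, 0]) cube([194, 5612, 2280]);
translate([4616, 194, 0]) cube([194, 5612, 2280]);


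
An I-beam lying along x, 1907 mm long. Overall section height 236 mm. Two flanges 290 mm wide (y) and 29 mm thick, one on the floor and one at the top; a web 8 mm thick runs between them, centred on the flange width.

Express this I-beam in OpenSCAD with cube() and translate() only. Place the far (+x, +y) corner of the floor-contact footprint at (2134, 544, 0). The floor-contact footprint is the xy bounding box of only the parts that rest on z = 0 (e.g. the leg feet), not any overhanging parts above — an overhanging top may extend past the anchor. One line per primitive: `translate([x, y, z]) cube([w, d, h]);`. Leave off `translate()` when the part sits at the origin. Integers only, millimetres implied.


translate([227, 254, 0]) cube([1907, 290, 29]);
translate([227, 395, 29]) cube([1907, 8, 178]);
translate([227, 254, 207]) cube([1907, 290, 29]);


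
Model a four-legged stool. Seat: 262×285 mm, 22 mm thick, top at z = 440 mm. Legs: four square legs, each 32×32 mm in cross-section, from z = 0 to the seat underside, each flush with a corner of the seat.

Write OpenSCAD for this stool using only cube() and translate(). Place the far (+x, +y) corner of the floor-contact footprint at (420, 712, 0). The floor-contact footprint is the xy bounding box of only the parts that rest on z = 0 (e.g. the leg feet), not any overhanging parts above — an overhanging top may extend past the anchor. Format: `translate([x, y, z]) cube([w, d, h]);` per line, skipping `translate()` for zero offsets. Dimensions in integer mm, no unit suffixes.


translate([158, 427, 418]) cube([262, 285, 22]);
translate([158, 427, 0]) cube([32, 32, 418]);
translate([388, 427, 0]) cube([32, 32, 418]);
translate([158, 680, 0]) cube([32, 32, 418]);
translate([388, 680, 0]) cube([32, 32, 418]);


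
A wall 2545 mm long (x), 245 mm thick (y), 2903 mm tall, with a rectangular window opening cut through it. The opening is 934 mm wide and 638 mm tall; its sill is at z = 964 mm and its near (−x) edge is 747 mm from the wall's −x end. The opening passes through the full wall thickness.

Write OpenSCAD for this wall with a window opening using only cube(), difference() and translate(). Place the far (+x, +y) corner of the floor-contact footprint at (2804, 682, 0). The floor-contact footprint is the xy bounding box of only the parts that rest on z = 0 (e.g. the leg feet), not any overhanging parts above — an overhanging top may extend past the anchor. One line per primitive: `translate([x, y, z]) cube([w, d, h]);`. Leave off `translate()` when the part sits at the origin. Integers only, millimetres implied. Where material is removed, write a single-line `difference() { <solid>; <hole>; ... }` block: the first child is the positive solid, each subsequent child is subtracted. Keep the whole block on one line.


difference() { translate([259, 437, 0]) cube([2545, 245, 2903]); translate([1006, 437, 964]) cube([934, 245, 638]); }


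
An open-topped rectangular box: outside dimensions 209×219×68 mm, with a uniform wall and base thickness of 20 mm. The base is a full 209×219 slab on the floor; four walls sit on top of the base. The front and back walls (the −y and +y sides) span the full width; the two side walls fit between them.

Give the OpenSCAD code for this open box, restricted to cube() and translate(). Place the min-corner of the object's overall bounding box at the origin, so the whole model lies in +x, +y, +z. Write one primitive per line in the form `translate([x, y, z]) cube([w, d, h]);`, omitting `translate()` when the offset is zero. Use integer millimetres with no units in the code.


cube([209, 219, 20]);
translate([0, 0, 20]) cube([209, 20, 48]);
translate([0, 199, 20]) cube([209, 20, 48]);
translate([0, 20, 20]) cube([20, 179, 48]);
translate([189, 20, 20]) cube([20, 179, 48]);


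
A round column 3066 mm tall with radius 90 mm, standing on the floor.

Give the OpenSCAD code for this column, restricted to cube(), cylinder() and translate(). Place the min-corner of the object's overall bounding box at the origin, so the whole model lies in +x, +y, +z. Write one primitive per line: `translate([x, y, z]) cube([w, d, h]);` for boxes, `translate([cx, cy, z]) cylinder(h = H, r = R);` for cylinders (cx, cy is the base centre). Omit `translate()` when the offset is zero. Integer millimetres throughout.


translate([90, 90, 0]) cylinder(h = 3066, r = 90);


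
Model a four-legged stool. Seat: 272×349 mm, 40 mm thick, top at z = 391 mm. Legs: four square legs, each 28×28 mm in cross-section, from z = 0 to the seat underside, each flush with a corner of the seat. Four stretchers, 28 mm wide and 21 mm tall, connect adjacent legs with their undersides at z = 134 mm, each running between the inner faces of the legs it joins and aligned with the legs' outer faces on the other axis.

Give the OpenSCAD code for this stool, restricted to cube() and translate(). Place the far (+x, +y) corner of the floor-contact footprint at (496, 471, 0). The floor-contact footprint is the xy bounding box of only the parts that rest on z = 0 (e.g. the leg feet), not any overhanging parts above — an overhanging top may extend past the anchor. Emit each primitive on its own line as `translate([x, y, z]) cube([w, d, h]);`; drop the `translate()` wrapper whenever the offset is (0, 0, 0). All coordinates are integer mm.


translate([224, 122, 351]) cube([272, 349, 40]);
translate([224, 122, 0]) cube([28, 28, 351]);
translate([468, 122, 0]) cube([28, 28, 351]);
translate([224, 443, 0]) cube([28, 28, 351]);
translate([468, 443, 0]) cube([28, 28, 351]);
translate([252, 122, 134]) cube([216, 28, 21]);
translate([252, 443, 134]) cube([216, 28, 21]);
translate([224, 150, 134]) cube([28, 293, 21]);
translate([468, 150, 134]) cube([28, 293, 21]);


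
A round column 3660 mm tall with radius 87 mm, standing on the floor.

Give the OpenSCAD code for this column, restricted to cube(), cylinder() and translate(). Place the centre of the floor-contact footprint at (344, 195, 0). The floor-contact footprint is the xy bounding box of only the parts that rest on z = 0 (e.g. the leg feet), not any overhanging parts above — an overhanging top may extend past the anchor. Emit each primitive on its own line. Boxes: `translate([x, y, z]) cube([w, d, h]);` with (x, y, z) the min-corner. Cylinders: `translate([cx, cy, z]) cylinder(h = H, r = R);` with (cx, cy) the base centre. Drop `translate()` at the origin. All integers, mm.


translate([344, 195, 0]) cylinder(h = 3660, r = 87);


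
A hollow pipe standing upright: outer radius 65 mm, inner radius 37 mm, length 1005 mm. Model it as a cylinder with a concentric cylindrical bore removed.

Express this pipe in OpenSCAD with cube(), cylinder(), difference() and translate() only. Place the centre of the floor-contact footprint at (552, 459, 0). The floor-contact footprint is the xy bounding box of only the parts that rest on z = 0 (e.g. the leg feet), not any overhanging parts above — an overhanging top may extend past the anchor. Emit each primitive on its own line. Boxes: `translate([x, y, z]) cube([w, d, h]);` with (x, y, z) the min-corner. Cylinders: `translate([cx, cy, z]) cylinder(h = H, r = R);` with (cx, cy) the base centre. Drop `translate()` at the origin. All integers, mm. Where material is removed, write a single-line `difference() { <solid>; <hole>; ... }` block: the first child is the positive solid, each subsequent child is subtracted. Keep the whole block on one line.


difference() { translate([552, 459, 0]) cylinder(h = 1005, r = 65); translate([552, 459, 0]) cylinder(h = 1005, r = 37); }


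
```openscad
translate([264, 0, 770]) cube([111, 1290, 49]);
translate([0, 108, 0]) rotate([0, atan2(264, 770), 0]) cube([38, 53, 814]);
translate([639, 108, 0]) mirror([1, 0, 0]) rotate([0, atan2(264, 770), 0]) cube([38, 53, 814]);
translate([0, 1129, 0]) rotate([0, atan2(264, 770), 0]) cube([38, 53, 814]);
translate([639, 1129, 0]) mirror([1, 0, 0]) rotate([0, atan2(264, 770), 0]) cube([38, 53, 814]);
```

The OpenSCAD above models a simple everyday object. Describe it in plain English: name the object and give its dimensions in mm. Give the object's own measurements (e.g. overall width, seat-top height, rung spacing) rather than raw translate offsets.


A sawhorse. A 111×1290×49 mm beam (x, y, z) sits on two A-frame leg pairs. Each pair is two raked legs of 38×53 mm section (53 mm along y) splaying symmetrically in x. Each leg rises 770 mm vertically over 264 mm of horizontal reach and is 814 mm long along its own axis. Every leg's outer bottom edge rests on the floor and its outer top edge meets a bottom edge of the beam — the left legs (tilting toward +x) meet the beam's −x bottom edge, the right legs (their mirror images, tilting toward −x) meet its +x bottom edge — so the leg tops tuck under the beam, the beam's underside is 770 mm above the floor, and the feet are 639 mm apart outside-to-outside with the beam centred between them. The two leg pairs are set in 108 mm from either end of the beam.


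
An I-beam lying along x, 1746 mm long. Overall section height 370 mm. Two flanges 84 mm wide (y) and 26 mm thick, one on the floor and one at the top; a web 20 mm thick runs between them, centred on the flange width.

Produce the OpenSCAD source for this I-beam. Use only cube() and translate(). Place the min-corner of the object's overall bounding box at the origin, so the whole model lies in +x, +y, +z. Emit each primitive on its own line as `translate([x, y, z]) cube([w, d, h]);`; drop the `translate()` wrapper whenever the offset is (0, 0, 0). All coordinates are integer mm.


cube([1746, 84, 26]);
translate([0, 32, 26]) cube([1746, 20, 318]);
translate([0, 0, 344]) cube([1746, 84, 26]);


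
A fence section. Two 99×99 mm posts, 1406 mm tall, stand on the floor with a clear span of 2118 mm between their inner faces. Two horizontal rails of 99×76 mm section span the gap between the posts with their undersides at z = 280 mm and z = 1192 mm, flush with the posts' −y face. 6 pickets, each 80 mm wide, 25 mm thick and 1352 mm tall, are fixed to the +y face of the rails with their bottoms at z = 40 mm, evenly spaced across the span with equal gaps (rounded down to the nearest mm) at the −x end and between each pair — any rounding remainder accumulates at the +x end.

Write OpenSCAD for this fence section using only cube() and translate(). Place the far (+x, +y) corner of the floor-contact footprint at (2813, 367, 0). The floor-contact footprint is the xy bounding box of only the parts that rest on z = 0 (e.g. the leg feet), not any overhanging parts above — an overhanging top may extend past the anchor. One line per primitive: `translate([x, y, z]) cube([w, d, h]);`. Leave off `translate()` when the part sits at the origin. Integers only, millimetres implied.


translate([497, 268, 0]) cube([99, 99, 1406]);
translate([2714, 268, 0]) cube([99, 99, 1406]);
translate([596, 268, 280]) cube([2118, 99, 76]);
translate([596, 268, 1192]) cube([2118, 99, 76]);
translate([830, 367, 40]) cube([80, 25, 1352]);
translate([1144, 367, 40]) cube([80, 25, 1352]);
translate([1458, 367, 40]) cube([80, 25, 1352]);
translate([1772, 367, 40]) cube([80, 25, 1352]);
translate([2086, 367, 40]) cube([80, 25, 1352]);
translate([2400, 367, 40]) cube([80, 25, 1352]);


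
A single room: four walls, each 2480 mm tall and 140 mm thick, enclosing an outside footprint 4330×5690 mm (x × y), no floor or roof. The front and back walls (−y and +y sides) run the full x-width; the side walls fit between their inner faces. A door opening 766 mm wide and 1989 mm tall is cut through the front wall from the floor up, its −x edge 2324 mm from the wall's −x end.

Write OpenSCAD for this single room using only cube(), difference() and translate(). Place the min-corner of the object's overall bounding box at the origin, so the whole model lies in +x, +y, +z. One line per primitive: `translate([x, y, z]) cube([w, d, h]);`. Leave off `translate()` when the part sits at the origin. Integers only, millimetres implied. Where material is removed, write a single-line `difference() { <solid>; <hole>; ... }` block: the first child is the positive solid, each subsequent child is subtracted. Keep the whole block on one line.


difference() { cube([4330, 140, 2480]); translate([2324, 0, 0]) cube([766, 140, 1989]); }
translate([0, 5550, 0]) cube([4330, 140, 2480]);
translate([0, 140, 0]) cube([140, 5410, 2480]);
translate([4190, 140, 0]) cube([140, 5410, 2480]);


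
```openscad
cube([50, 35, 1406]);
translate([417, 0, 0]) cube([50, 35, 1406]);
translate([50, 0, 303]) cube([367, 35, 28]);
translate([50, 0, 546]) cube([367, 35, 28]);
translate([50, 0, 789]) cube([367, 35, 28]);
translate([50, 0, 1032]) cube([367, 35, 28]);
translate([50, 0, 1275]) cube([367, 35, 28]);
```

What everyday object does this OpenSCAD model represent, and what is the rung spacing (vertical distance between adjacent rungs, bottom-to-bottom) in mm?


A ladder. The rung spacing is 243 mm.

Two tall 50×35 posts with 5 short bars between them — a ladder. Adjacent rungs sit at z = 303 and z = 546, so the spacing is 546 − 303 = 243 mm.


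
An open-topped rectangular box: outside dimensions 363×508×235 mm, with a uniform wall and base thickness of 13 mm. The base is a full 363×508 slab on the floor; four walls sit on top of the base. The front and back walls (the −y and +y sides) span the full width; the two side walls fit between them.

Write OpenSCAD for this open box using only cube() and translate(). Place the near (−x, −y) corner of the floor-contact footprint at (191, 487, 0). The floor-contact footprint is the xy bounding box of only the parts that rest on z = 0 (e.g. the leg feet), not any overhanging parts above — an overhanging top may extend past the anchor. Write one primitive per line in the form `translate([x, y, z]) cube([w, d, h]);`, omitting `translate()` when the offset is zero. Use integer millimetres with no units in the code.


translate([191, 487, 0]) cube([363, 508, 13]);
translate([191, 487, 13]) cube([363, 13, 222]);
translate([191, 982, 13]) cube([363, 13, 222]);
translate([191, 500, 13]) cube([13, 482, 222]);
translate([541, 500, 13]) cube([13, 482, 222]);


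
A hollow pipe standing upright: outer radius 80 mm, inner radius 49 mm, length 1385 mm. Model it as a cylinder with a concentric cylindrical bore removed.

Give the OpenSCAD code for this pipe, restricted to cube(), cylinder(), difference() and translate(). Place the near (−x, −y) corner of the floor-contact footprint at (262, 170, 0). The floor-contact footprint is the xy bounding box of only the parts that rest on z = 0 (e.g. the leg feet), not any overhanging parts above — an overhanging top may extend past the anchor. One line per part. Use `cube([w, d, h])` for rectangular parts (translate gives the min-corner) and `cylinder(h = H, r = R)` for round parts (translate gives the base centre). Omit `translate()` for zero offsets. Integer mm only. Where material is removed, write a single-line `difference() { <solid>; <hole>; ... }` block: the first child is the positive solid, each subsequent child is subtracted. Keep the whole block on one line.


difference() { translate([342, 250, 0]) cylinder(h = 1385, r = 80); translate([342, 250, 0]) cylinder(h = 1385, r = 49); }


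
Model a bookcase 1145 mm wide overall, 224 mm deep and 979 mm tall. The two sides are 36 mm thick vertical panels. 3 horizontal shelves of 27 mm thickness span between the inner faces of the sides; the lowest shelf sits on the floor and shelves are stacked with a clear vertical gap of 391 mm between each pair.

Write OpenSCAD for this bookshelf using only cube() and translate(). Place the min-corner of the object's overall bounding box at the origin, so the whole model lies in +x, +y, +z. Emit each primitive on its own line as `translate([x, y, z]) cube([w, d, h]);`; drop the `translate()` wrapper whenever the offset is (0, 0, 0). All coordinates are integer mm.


cube([36, 224, 979]);
translate([1109, 0, 0]) cube([36, 224, 979]);
translate([36, 0, 0]) cube([1073, 224, 27]);
translate([36, 0, 418]) cube([1073, 224, 27]);
translate([36, 0, 836]) cube([1073, 224, 27]);


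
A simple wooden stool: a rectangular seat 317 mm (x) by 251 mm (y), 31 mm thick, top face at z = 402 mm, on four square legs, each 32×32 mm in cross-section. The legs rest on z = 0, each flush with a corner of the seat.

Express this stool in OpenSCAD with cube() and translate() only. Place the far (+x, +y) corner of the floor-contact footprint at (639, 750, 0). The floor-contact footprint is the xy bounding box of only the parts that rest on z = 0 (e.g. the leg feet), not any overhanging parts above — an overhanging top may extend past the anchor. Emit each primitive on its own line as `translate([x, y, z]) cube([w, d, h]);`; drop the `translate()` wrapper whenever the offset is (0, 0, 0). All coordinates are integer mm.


translate([322, 499, 371]) cube([317, 251, 31]);
translate([322, 499, 0]) cube([32, 32, 371]);
translate([607, 499, 0]) cube([32, 32, 371]);
translate([322, 718, 0]) cube([32, 32, 371]);
translate([607, 718, 0]) cube([32, 32, 371]);


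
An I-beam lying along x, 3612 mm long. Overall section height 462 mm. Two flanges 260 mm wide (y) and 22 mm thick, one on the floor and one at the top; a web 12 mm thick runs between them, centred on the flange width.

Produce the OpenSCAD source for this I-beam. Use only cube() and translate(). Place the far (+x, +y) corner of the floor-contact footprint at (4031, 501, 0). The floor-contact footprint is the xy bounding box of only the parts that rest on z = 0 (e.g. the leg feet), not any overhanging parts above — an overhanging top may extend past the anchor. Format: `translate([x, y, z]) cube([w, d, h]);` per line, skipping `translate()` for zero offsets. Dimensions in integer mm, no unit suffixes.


translate([419, 241, 0]) cube([3612, 260, 22]);
translate([419, 365, 22]) cube([3612, 12, 418]);
translate([419, 241, 440]) cube([3612, 260, 22]);


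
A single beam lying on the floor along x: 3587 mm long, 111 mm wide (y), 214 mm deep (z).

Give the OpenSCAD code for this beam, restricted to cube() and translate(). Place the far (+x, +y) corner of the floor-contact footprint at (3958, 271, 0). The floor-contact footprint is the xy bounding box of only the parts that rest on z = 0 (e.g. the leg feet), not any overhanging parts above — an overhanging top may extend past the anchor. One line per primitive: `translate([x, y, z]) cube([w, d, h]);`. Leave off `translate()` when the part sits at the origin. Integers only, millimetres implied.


translate([371, 160, 0]) cube([3587, 111, 214]);


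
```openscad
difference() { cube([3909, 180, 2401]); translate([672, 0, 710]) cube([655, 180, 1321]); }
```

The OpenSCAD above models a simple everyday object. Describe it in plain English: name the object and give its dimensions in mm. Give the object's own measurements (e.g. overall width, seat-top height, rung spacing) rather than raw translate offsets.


A wall 3909 mm long (x), 180 mm thick (y), 2401 mm tall, with a rectangular window opening cut through it. The opening is 655 mm wide and 1321 mm tall; its sill is at z = 710 mm and its near (−x) edge is 672 mm from the wall's −x end. The opening passes through the full wall thickness.


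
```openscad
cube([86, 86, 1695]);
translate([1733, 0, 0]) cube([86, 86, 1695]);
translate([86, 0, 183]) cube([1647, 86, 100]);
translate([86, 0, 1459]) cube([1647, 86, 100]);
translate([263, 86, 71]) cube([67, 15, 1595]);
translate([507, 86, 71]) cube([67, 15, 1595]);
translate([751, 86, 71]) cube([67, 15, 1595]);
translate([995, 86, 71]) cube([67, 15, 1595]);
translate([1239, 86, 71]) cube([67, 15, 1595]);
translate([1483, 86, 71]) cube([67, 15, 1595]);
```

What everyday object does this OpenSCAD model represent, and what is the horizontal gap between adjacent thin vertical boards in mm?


A fence section. The picket gap is 177 mm.

Two posts, two rails, 6 pickets — a fence section. Span 1647 mm holds 6 pickets of 67 mm with 7 equal gaps: ⌊(1647 − 6·67) / 7⌋ = 177 mm.


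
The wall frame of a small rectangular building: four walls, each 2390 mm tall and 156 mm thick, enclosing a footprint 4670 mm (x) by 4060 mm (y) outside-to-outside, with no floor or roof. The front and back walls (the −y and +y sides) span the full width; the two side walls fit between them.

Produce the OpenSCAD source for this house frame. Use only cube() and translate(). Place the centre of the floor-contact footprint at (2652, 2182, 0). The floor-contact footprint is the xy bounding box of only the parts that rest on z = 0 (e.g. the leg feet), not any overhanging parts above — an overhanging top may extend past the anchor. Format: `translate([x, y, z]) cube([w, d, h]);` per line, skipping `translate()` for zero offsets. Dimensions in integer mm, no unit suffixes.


translate([317, 152, 0]) cube([4670, 156, 2390]);
translate([317, 4056, 0]) cube([4670, 156, 2390]);
translate([317, 308, 0]) cube([156, 3748, 2390]);
translate([4831, 308, 0]) cube([156, 3748, 2390]);


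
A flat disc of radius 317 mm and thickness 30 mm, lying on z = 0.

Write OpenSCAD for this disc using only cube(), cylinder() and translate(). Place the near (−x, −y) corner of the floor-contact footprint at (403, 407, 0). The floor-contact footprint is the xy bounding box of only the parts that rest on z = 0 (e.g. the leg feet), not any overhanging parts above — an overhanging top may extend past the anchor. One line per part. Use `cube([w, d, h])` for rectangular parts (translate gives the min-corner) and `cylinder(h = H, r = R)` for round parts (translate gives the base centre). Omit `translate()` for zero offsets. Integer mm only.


translate([720, 724, 0]) cylinder(h = 30, r = 317);


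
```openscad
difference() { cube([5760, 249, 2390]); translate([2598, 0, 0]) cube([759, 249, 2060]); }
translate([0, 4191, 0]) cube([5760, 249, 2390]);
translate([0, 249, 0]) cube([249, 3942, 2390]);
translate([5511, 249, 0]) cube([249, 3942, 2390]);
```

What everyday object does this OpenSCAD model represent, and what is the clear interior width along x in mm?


A single room. The interior width is 5262 mm.

Four walls enclosing a rectangle with a door in the front wall — a room. Outside width 5760 minus two 249 mm walls gives 5262 mm.


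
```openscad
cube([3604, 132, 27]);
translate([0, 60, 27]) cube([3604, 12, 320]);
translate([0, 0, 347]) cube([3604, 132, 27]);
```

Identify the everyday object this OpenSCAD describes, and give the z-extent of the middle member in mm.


An I-beam. The web height is 320 mm.

Two wide flanges with a thin centred web — an I-beam. Overall 374 mm minus two 27 mm flanges gives a web of 374 − 2·27 = 320 mm.


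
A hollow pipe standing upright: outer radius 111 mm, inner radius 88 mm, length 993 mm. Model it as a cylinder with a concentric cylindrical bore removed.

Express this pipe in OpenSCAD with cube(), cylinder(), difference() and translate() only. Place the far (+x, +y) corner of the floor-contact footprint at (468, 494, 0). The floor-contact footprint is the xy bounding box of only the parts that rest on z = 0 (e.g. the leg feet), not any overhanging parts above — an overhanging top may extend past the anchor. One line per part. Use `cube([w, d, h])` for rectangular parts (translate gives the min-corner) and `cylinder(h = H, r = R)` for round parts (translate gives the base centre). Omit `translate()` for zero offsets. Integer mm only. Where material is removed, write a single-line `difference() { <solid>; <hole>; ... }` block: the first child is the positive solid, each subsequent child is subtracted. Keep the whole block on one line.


difference() { translate([357, 383, 0]) cylinder(h = 993, r = 111); translate([357, 383, 0]) cylinder(h = 993, r = 88); }


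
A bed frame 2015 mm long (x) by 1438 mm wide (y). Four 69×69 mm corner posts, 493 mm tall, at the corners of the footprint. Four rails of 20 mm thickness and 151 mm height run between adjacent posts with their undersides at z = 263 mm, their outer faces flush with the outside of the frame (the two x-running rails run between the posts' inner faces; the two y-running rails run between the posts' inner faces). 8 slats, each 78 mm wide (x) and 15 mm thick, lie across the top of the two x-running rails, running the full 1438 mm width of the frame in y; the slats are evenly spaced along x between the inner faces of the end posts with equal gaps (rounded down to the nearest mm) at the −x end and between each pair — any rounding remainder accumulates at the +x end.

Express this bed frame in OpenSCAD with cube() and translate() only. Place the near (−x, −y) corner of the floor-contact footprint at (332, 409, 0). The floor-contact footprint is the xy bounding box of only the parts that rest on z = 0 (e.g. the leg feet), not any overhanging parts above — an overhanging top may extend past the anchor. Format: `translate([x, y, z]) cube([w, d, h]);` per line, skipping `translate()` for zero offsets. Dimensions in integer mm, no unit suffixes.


translate([332, 409, 0]) cube([69, 69, 493]);
translate([332, 1778, 0]) cube([69, 69, 493]);
translate([2278, 409, 0]) cube([69, 69, 493]);
translate([2278, 1778, 0]) cube([69, 69, 493]);
translate([401, 409, 263]) cube([1877, 20, 151]);
translate([401, 1827, 263]) cube([1877, 20, 151]);
translate([332, 478, 263]) cube([20, 1300, 151]);
translate([2327, 478, 263]) cube([20, 1300, 151]);
translate([540, 409, 414]) cube([78, 1438, 15]);
translate([757, 409, 414]) cube([78, 1438, 15]);
translate([974, 409, 414]) cube([78, 1438, 15]);
translate([1191, 409, 414]) cube([78, 1438, 15]);
translate([1408, 409, 414]) cube([78, 1438, 15]);
translate([1625, 409, 414]) cube([78, 1438, 15]);
translate([1842, 409, 414]) cube([78, 1438, 15]);
translate([2059, 409, 414]) cube([78, 1438, 15]);


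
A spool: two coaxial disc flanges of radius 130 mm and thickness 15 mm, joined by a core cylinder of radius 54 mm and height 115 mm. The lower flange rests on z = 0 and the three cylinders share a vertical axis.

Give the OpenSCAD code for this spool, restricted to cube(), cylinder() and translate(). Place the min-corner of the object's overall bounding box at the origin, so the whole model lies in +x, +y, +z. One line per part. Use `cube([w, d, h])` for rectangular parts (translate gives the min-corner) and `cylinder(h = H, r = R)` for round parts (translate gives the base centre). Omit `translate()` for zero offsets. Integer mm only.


translate([130, 130, 0]) cylinder(h = 15, r = 130);
translate([130, 130, 15]) cylinder(h = 115, r = 54);
translate([130, 130, 130]) cylinder(h = 15, r = 130);


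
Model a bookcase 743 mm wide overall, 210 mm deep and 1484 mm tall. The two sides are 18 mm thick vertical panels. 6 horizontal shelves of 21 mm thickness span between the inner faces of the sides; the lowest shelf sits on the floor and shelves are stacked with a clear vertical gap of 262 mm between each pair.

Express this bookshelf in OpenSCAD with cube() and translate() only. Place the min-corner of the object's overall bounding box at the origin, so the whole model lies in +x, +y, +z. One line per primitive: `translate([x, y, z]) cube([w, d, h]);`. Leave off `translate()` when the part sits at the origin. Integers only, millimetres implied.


cube([18, 210, 1484]);
translate([725, 0, 0]) cube([18, 210, 1484]);
translate([18, 0, 0]) cube([707, 210, 21]);
translate([18, 0, 283]) cube([707, 210, 21]);
translate([18, 0, 566]) cube([707, 210, 21]);
translate([18, 0, 849]) cube([707, 210, 21]);
translate([18, 0, 1132]) cube([707, 210, 21]);
translate([18, 0, 1415]) cube([707, 210, 21]);


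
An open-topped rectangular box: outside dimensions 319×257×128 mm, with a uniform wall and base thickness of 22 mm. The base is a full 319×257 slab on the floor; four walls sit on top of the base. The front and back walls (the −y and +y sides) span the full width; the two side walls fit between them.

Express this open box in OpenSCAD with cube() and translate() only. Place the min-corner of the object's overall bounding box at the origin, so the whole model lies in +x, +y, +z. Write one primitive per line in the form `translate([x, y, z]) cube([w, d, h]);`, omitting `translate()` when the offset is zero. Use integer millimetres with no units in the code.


cube([319, 257, 22]);
translate([0, 0, 22]) cube([319, 22, 106]);
translate([0, 235, 22]) cube([319, 22, 106]);
translate([0, 22, 22]) cube([22, 213, 106]);
translate([297, 22, 22]) cube([22, 213, 106]);


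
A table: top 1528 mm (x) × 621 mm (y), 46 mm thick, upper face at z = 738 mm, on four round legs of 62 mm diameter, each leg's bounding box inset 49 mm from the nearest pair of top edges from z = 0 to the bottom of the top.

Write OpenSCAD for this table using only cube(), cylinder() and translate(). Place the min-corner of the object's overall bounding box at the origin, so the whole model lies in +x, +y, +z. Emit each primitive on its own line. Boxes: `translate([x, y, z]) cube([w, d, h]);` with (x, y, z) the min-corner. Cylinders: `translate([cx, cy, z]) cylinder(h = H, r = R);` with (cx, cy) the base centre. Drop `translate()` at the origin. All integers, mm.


translate([0, 0, 692]) cube([1528, 621, 46]);
translate([80, 80, 0]) cylinder(h = 692, r = 31);
translate([1448, 80, 0]) cylinder(h = 692, r = 31);
translate([80, 541, 0]) cylinder(h = 692, r = 31);
translate([1448, 541, 0]) cylinder(h = 692, r = 31);


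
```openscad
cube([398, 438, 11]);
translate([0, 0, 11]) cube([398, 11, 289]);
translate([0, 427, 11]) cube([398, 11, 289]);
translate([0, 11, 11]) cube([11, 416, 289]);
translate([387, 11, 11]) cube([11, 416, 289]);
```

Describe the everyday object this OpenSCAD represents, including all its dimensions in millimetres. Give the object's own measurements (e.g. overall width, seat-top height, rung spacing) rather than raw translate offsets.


An open-topped rectangular box: outside dimensions 398×438×300 mm, with a uniform wall and base thickness of 11 mm. The base is a full 398×438 slab on the floor; four walls sit on top of the base. The front and back walls (the −y and +y sides) span the full width; the two side walls fit between them.


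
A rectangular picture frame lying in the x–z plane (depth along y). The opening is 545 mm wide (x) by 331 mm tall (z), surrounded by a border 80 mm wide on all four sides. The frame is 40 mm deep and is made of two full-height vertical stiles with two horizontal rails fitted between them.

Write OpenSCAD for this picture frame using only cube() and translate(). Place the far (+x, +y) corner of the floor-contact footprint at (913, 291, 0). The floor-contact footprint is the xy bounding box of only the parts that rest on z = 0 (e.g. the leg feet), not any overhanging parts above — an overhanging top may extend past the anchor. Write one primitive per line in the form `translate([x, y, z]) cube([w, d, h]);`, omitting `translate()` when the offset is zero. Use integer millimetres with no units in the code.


translate([208, 251, 0]) cube([80, 40, 491]);
translate([833, 251, 0]) cube([80, 40, 491]);
translate([288, 251, 0]) cube([545, 40, 80]);
translate([288, 251, 411]) cube([545, 40, 80]);


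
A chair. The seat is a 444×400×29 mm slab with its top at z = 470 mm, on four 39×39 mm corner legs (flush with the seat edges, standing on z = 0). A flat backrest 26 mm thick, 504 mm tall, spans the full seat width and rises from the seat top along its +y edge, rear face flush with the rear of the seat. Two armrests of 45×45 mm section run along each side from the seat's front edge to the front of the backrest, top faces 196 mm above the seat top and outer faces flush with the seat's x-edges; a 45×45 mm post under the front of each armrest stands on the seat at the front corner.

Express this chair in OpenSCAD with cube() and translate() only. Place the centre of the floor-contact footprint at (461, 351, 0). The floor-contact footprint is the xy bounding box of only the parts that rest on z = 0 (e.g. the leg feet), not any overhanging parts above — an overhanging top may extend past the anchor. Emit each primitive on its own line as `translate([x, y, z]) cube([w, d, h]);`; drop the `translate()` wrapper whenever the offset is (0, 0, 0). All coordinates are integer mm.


translate([239, 151, 441]) cube([444, 400, 29]);
translate([239, 151, 0]) cube([39, 39, 441]);
translate([644, 151, 0]) cube([39, 39, 441]);
translate([239, 512, 0]) cube([39, 39, 441]);
translate([644, 512, 0]) cube([39, 39, 441]);
translate([239, 525, 470]) cube([444, 26, 504]);
translate([239, 151, 621]) cube([45, 374, 45]);
translate([638, 151, 621]) cube([45, 374, 45]);
translate([239, 151, 470]) cube([45, 45, 151]);
translate([638, 151, 470]) cube([45, 45, 151]);


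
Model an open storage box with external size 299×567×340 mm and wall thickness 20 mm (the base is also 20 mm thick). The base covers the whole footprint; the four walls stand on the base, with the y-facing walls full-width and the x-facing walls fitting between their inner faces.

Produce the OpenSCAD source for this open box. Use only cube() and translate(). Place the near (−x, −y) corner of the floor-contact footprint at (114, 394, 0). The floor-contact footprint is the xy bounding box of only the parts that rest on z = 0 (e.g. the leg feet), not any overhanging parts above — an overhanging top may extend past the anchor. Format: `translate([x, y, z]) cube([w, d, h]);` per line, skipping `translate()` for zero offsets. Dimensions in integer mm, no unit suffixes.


translate([114, 394, 0]) cube([299, 567, 20]);
translate([114, 394, 20]) cube([299, 20, 320]);
translate([114, 941, 20]) cube([299, 20, 320]);
translate([114, 414, 20]) cube([20, 527, 320]);
translate([393, 414, 20]) cube([20, 527, 320]);


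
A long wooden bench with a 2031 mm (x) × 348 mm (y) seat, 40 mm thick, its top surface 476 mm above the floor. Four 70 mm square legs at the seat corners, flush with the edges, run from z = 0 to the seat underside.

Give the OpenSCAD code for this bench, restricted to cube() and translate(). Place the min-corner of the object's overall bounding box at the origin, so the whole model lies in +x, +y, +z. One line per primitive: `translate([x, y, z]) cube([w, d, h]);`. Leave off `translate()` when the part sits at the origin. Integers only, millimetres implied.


translate([0, 0, 436]) cube([2031, 348, 40]);
cube([70, 70, 436]);
translate([0, 278, 0]) cube([70, 70, 436]);
translate([1961, 0, 0]) cube([70, 70, 436]);
translate([1961, 278, 0]) cube([70, 70, 436]);


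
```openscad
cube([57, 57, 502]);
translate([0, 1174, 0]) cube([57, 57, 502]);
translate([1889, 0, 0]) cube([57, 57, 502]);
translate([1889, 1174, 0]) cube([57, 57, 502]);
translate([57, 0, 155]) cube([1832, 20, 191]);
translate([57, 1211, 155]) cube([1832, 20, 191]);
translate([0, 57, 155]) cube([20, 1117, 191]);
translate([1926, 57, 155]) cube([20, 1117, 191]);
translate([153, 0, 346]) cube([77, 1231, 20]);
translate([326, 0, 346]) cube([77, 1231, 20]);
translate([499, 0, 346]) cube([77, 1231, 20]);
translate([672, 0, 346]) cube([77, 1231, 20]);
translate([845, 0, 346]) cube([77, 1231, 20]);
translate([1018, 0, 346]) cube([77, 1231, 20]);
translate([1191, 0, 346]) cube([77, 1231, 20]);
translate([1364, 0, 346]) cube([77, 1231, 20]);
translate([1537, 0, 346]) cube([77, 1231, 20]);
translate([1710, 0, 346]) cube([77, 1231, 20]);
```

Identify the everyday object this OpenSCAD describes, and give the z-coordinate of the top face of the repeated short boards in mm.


A bed frame. The slat-top height is 366 mm.

Four posts, four rails, and a row of slats — a bed frame. Slats sit on the rails at z = 155 + 191 = 346; with slat thickness 20, the top is 366 mm.
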